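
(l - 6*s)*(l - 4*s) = l^2 - 10*l*s + 24*s^2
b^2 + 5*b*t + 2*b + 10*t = (b + 2)*(b + 5*t)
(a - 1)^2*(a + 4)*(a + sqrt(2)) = a^4 + sqrt(2)*a^3 + 2*a^3 - 7*a^2 + 2*sqrt(2)*a^2 - 7*sqrt(2)*a + 4*a + 4*sqrt(2)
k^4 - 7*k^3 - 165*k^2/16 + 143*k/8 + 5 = (k - 8)*(k - 5/4)*(k + 1/4)*(k + 2)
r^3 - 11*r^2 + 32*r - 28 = (r - 7)*(r - 2)^2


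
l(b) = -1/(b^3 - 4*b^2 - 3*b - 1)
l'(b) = -(-3*b^2 + 8*b + 3)/(b^3 - 4*b^2 - 3*b - 1)^2 = (3*b^2 - 8*b - 3)/(-b^3 + 4*b^2 + 3*b + 1)^2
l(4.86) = -0.21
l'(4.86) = 1.29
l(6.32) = -0.01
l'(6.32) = 0.01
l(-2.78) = 0.02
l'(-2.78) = 0.02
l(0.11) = 0.73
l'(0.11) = -2.03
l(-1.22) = 0.20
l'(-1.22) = 0.43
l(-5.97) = 0.00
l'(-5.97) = 0.00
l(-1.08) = 0.27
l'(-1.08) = 0.67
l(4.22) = 0.10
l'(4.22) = 0.18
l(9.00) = 0.00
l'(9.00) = 0.00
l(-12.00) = 0.00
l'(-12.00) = 0.00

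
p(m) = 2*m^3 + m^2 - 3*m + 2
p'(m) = 6*m^2 + 2*m - 3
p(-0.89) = 4.05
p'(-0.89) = -0.03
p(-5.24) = -242.58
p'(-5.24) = 151.27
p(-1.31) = 3.15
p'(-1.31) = 4.68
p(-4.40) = -135.81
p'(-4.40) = 104.36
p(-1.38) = 2.79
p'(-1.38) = 5.67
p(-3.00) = -34.00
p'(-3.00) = 45.00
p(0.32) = 1.21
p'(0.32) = -1.75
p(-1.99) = -3.83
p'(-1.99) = 16.78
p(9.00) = 1514.00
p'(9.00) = 501.00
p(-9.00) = -1348.00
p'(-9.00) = 465.00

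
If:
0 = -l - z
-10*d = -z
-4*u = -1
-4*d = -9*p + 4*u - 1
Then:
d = z/10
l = -z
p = 2*z/45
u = 1/4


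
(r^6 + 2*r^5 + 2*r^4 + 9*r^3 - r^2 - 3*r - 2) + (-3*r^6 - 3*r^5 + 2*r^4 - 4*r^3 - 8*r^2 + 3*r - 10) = -2*r^6 - r^5 + 4*r^4 + 5*r^3 - 9*r^2 - 12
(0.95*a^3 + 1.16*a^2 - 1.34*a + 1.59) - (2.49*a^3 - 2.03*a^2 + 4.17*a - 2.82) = -1.54*a^3 + 3.19*a^2 - 5.51*a + 4.41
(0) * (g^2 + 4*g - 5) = 0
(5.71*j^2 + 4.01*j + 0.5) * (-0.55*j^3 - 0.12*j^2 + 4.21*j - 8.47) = -3.1405*j^5 - 2.8907*j^4 + 23.2829*j^3 - 31.5416*j^2 - 31.8597*j - 4.235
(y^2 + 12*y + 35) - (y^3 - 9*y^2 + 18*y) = -y^3 + 10*y^2 - 6*y + 35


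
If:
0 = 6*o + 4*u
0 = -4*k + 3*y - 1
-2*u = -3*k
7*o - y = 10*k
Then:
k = -1/55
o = 1/55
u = -3/110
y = 17/55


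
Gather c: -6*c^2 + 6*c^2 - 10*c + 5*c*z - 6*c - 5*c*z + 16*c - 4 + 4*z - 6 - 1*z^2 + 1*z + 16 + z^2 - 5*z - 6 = 0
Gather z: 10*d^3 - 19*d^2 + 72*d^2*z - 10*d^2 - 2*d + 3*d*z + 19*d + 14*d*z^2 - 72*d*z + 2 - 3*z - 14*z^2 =10*d^3 - 29*d^2 + 17*d + z^2*(14*d - 14) + z*(72*d^2 - 69*d - 3) + 2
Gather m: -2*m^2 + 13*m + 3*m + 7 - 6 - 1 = -2*m^2 + 16*m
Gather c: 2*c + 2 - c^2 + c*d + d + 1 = -c^2 + c*(d + 2) + d + 3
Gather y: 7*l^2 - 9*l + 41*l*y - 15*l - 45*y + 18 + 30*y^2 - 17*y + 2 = 7*l^2 - 24*l + 30*y^2 + y*(41*l - 62) + 20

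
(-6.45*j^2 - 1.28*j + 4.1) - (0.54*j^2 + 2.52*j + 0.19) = -6.99*j^2 - 3.8*j + 3.91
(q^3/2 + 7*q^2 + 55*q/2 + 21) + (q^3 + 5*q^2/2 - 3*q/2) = 3*q^3/2 + 19*q^2/2 + 26*q + 21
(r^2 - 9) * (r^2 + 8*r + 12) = r^4 + 8*r^3 + 3*r^2 - 72*r - 108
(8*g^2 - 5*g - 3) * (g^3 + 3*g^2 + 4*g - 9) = 8*g^5 + 19*g^4 + 14*g^3 - 101*g^2 + 33*g + 27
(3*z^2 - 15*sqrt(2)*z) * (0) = 0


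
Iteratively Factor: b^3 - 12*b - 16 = (b + 2)*(b^2 - 2*b - 8) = (b + 2)^2*(b - 4)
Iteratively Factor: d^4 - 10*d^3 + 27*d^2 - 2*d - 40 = (d - 2)*(d^3 - 8*d^2 + 11*d + 20) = (d - 2)*(d + 1)*(d^2 - 9*d + 20) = (d - 5)*(d - 2)*(d + 1)*(d - 4)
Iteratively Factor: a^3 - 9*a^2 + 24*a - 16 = (a - 4)*(a^2 - 5*a + 4) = (a - 4)*(a - 1)*(a - 4)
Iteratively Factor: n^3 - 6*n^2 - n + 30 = (n - 3)*(n^2 - 3*n - 10) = (n - 5)*(n - 3)*(n + 2)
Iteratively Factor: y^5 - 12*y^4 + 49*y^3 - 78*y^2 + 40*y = (y - 4)*(y^4 - 8*y^3 + 17*y^2 - 10*y) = (y - 4)*(y - 1)*(y^3 - 7*y^2 + 10*y) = y*(y - 4)*(y - 1)*(y^2 - 7*y + 10) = y*(y - 4)*(y - 2)*(y - 1)*(y - 5)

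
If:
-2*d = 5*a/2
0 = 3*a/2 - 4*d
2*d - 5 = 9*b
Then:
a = 0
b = -5/9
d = 0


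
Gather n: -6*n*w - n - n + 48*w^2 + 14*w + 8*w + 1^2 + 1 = n*(-6*w - 2) + 48*w^2 + 22*w + 2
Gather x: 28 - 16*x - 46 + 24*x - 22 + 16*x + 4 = 24*x - 36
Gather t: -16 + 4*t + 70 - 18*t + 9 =63 - 14*t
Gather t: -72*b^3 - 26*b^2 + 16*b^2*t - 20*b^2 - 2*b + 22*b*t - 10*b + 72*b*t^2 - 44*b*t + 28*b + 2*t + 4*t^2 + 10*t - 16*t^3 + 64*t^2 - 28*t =-72*b^3 - 46*b^2 + 16*b - 16*t^3 + t^2*(72*b + 68) + t*(16*b^2 - 22*b - 16)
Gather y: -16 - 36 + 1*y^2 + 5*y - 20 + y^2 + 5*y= 2*y^2 + 10*y - 72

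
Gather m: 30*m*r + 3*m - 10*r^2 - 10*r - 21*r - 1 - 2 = m*(30*r + 3) - 10*r^2 - 31*r - 3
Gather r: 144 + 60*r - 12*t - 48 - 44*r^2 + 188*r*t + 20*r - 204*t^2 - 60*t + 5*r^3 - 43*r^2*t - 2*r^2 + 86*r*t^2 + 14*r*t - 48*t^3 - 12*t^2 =5*r^3 + r^2*(-43*t - 46) + r*(86*t^2 + 202*t + 80) - 48*t^3 - 216*t^2 - 72*t + 96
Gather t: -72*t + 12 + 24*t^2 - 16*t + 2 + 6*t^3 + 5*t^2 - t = 6*t^3 + 29*t^2 - 89*t + 14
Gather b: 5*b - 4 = 5*b - 4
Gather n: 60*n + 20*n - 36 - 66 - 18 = 80*n - 120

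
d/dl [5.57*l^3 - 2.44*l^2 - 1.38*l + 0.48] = 16.71*l^2 - 4.88*l - 1.38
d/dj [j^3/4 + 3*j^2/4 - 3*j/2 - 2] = 3*j^2/4 + 3*j/2 - 3/2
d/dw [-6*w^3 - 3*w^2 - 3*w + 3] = -18*w^2 - 6*w - 3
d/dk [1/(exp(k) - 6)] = -exp(k)/(exp(k) - 6)^2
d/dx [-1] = 0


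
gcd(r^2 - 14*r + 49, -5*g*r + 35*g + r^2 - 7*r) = r - 7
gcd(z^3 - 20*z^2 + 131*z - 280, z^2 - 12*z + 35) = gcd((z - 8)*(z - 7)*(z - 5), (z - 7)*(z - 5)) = z^2 - 12*z + 35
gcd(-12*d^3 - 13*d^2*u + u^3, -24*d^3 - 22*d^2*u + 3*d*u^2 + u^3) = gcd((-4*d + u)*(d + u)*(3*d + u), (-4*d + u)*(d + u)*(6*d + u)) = -4*d^2 - 3*d*u + u^2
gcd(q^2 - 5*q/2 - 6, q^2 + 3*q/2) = q + 3/2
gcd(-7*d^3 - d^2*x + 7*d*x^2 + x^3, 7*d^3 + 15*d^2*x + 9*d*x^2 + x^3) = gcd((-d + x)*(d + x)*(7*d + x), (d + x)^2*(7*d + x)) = 7*d^2 + 8*d*x + x^2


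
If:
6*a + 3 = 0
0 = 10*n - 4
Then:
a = -1/2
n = 2/5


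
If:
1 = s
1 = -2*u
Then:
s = 1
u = -1/2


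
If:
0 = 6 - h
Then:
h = 6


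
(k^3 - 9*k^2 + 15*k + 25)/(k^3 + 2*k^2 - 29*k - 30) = (k - 5)/(k + 6)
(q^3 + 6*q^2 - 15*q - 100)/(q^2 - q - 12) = (q^2 + 10*q + 25)/(q + 3)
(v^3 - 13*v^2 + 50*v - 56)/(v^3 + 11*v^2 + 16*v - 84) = (v^2 - 11*v + 28)/(v^2 + 13*v + 42)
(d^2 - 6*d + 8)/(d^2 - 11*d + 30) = (d^2 - 6*d + 8)/(d^2 - 11*d + 30)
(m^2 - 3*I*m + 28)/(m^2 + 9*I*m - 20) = (m - 7*I)/(m + 5*I)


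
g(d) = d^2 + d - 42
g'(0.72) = 2.44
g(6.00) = 0.00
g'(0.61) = 2.22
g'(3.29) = 7.58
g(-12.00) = 90.00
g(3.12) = -29.15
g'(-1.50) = -2.00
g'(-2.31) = -3.62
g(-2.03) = -39.91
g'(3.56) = 8.12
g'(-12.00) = -23.00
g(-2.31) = -38.97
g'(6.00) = 13.00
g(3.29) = -27.89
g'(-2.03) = -3.06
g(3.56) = -25.77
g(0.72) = -40.76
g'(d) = 2*d + 1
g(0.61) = -41.02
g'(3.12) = 7.24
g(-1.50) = -41.25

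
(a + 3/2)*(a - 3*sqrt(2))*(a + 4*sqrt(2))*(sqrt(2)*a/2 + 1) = sqrt(2)*a^4/2 + 3*sqrt(2)*a^3/4 + 2*a^3 - 11*sqrt(2)*a^2 + 3*a^2 - 24*a - 33*sqrt(2)*a/2 - 36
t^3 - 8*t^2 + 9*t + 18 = (t - 6)*(t - 3)*(t + 1)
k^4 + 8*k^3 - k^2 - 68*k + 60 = (k - 2)*(k - 1)*(k + 5)*(k + 6)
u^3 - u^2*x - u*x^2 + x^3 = (-u + x)^2*(u + x)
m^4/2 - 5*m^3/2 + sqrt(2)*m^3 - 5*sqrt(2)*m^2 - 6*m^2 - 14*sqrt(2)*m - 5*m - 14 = (m/2 + 1)*(m - 7)*(m + sqrt(2))^2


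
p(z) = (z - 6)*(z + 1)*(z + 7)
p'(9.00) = 238.00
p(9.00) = 480.00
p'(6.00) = 91.00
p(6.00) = 0.00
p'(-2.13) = -35.91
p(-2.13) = 44.74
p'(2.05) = -20.19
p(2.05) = -109.03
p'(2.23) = -17.16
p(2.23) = -112.39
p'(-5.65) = 32.17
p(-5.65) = 73.13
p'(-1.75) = -38.81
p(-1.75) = 30.52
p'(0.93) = -34.69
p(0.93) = -77.60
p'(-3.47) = -18.76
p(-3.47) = 82.57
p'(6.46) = 110.03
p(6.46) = 46.19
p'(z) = (z - 6)*(z + 1) + (z - 6)*(z + 7) + (z + 1)*(z + 7) = 3*z^2 + 4*z - 41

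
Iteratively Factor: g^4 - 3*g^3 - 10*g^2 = (g)*(g^3 - 3*g^2 - 10*g) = g^2*(g^2 - 3*g - 10) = g^2*(g + 2)*(g - 5)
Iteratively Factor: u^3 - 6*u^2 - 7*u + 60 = (u - 4)*(u^2 - 2*u - 15) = (u - 4)*(u + 3)*(u - 5)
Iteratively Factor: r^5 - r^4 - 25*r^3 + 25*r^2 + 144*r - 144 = (r - 3)*(r^4 + 2*r^3 - 19*r^2 - 32*r + 48) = (r - 4)*(r - 3)*(r^3 + 6*r^2 + 5*r - 12) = (r - 4)*(r - 3)*(r - 1)*(r^2 + 7*r + 12) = (r - 4)*(r - 3)*(r - 1)*(r + 4)*(r + 3)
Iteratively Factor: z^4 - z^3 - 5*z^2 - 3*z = (z)*(z^3 - z^2 - 5*z - 3) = z*(z + 1)*(z^2 - 2*z - 3) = z*(z + 1)^2*(z - 3)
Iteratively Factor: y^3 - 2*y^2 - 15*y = (y - 5)*(y^2 + 3*y) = (y - 5)*(y + 3)*(y)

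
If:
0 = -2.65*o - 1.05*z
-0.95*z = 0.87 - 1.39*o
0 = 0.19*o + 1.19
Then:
No Solution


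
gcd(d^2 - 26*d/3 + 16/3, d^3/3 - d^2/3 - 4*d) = 1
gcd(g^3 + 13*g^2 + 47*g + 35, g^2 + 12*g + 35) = g^2 + 12*g + 35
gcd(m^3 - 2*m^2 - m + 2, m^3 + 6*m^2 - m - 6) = m^2 - 1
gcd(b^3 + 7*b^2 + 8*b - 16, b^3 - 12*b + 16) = b + 4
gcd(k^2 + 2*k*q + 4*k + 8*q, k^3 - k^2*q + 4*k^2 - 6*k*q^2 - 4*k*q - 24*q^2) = k^2 + 2*k*q + 4*k + 8*q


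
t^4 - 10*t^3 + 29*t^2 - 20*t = t*(t - 5)*(t - 4)*(t - 1)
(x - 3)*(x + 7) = x^2 + 4*x - 21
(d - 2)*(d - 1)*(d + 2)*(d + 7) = d^4 + 6*d^3 - 11*d^2 - 24*d + 28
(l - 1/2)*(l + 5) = l^2 + 9*l/2 - 5/2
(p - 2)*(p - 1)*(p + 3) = p^3 - 7*p + 6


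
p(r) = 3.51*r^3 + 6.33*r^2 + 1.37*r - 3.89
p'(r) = 10.53*r^2 + 12.66*r + 1.37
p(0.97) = 6.60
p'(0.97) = 23.56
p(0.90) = 5.03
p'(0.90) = 21.29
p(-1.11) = -2.41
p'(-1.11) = 0.29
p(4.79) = 533.67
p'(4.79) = 303.61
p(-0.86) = -2.62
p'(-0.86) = -1.73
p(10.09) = 4260.00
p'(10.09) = 1201.15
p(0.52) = -0.97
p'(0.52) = 10.80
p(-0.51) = -3.41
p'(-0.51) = -2.35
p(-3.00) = -45.80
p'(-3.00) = 58.16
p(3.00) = 151.96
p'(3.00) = 134.12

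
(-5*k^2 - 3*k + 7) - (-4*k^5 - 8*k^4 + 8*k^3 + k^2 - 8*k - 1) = 4*k^5 + 8*k^4 - 8*k^3 - 6*k^2 + 5*k + 8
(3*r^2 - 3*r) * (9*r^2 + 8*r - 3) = 27*r^4 - 3*r^3 - 33*r^2 + 9*r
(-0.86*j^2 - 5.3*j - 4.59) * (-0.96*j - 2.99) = 0.8256*j^3 + 7.6594*j^2 + 20.2534*j + 13.7241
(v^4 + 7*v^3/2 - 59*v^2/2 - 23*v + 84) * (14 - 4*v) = -4*v^5 + 167*v^3 - 321*v^2 - 658*v + 1176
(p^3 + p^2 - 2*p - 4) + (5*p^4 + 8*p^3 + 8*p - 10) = 5*p^4 + 9*p^3 + p^2 + 6*p - 14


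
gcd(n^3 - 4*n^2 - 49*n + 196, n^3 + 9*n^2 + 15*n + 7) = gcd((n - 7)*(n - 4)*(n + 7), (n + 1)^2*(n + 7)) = n + 7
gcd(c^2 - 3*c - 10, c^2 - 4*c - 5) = c - 5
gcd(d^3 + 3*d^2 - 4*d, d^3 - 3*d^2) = d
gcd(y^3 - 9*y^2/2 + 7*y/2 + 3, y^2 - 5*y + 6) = y^2 - 5*y + 6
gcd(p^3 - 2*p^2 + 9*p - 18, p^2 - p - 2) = p - 2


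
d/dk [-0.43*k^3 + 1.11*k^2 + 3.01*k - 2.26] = -1.29*k^2 + 2.22*k + 3.01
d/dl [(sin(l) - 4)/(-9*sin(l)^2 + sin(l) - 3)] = (9*sin(l)^2 - 72*sin(l) + 1)*cos(l)/(9*sin(l)^2 - sin(l) + 3)^2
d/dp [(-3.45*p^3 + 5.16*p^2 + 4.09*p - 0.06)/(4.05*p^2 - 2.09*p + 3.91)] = (-13.9725*p^4 + 14.421*p^3 - 67.8174*p^2 + 40.8372*p + 15.8665)/(16.4025*p^4 - 16.929*p^3 + 36.0391*p^2 - 16.3438*p + 15.2881)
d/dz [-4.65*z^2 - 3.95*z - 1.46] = -9.3*z - 3.95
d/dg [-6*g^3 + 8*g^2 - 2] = 2*g*(8 - 9*g)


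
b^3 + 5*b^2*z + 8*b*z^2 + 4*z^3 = (b + z)*(b + 2*z)^2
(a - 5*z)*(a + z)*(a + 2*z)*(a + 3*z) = a^4 + a^3*z - 19*a^2*z^2 - 49*a*z^3 - 30*z^4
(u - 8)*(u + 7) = u^2 - u - 56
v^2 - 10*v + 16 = (v - 8)*(v - 2)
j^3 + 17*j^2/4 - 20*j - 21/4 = (j - 3)*(j + 1/4)*(j + 7)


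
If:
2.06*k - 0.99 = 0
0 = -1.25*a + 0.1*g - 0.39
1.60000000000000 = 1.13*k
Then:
No Solution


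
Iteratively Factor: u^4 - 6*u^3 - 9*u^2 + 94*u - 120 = (u - 2)*(u^3 - 4*u^2 - 17*u + 60) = (u - 2)*(u + 4)*(u^2 - 8*u + 15) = (u - 3)*(u - 2)*(u + 4)*(u - 5)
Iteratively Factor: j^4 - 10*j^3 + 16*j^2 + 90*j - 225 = (j - 5)*(j^3 - 5*j^2 - 9*j + 45) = (j - 5)*(j - 3)*(j^2 - 2*j - 15) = (j - 5)^2*(j - 3)*(j + 3)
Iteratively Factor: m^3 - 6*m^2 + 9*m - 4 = (m - 1)*(m^2 - 5*m + 4) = (m - 1)^2*(m - 4)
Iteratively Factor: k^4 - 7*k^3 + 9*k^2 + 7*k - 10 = (k - 1)*(k^3 - 6*k^2 + 3*k + 10) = (k - 2)*(k - 1)*(k^2 - 4*k - 5) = (k - 5)*(k - 2)*(k - 1)*(k + 1)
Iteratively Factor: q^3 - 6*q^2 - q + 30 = (q - 3)*(q^2 - 3*q - 10) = (q - 5)*(q - 3)*(q + 2)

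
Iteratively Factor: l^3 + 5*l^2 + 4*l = (l + 1)*(l^2 + 4*l) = (l + 1)*(l + 4)*(l)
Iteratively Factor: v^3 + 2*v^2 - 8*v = (v)*(v^2 + 2*v - 8) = v*(v - 2)*(v + 4)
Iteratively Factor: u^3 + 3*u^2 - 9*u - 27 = (u + 3)*(u^2 - 9) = (u - 3)*(u + 3)*(u + 3)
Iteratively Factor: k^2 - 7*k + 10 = (k - 2)*(k - 5)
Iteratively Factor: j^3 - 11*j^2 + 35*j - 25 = (j - 1)*(j^2 - 10*j + 25) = (j - 5)*(j - 1)*(j - 5)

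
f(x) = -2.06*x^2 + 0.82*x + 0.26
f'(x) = 0.82 - 4.12*x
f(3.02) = -16.05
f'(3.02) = -11.62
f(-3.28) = -24.59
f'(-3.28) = 14.33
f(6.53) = -82.23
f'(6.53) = -26.08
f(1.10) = -1.33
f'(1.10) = -3.71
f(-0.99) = -2.57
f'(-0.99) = 4.90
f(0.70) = -0.18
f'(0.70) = -2.06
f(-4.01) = -36.15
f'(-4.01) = 17.34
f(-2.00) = -9.62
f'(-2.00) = 9.06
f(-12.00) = -306.22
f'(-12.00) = 50.26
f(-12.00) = -306.22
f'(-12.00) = 50.26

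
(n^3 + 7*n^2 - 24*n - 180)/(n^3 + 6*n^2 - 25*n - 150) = (n + 6)/(n + 5)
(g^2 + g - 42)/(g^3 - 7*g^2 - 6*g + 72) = (g + 7)/(g^2 - g - 12)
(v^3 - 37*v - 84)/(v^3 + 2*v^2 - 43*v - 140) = (v + 3)/(v + 5)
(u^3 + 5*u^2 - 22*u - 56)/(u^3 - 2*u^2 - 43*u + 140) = (u + 2)/(u - 5)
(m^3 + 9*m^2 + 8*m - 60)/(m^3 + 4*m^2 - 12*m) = (m + 5)/m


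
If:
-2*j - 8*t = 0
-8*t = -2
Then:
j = -1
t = 1/4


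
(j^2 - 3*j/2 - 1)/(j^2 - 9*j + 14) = (j + 1/2)/(j - 7)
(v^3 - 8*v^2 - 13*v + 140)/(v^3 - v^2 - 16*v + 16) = (v^2 - 12*v + 35)/(v^2 - 5*v + 4)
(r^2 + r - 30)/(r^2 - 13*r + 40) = (r + 6)/(r - 8)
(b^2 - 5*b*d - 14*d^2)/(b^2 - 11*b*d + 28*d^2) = (b + 2*d)/(b - 4*d)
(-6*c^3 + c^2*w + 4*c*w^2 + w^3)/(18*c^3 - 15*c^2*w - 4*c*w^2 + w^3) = (2*c + w)/(-6*c + w)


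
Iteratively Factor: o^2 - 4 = (o - 2)*(o + 2)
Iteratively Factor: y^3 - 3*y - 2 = (y + 1)*(y^2 - y - 2) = (y - 2)*(y + 1)*(y + 1)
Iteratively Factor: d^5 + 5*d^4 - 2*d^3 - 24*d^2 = (d)*(d^4 + 5*d^3 - 2*d^2 - 24*d) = d^2*(d^3 + 5*d^2 - 2*d - 24) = d^2*(d - 2)*(d^2 + 7*d + 12) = d^2*(d - 2)*(d + 4)*(d + 3)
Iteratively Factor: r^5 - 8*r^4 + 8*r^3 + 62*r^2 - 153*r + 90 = (r - 2)*(r^4 - 6*r^3 - 4*r^2 + 54*r - 45) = (r - 2)*(r + 3)*(r^3 - 9*r^2 + 23*r - 15) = (r - 2)*(r - 1)*(r + 3)*(r^2 - 8*r + 15) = (r - 3)*(r - 2)*(r - 1)*(r + 3)*(r - 5)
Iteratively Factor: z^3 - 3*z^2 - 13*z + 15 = (z - 1)*(z^2 - 2*z - 15) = (z - 1)*(z + 3)*(z - 5)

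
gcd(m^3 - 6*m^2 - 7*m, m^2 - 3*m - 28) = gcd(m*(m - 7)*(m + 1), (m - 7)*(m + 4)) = m - 7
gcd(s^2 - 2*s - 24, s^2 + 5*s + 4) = s + 4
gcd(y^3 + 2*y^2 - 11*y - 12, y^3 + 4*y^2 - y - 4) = y^2 + 5*y + 4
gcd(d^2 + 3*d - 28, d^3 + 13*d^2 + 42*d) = d + 7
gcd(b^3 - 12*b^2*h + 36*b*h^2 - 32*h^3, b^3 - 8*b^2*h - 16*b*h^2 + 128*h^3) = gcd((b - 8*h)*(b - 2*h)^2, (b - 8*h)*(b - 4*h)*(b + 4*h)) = b - 8*h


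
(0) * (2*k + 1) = 0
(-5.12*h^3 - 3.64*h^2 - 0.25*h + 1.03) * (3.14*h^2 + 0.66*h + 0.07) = -16.0768*h^5 - 14.8088*h^4 - 3.5458*h^3 + 2.8144*h^2 + 0.6623*h + 0.0721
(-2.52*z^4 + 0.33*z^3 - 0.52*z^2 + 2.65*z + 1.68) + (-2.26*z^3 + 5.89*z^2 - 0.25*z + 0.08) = -2.52*z^4 - 1.93*z^3 + 5.37*z^2 + 2.4*z + 1.76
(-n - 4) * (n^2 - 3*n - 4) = -n^3 - n^2 + 16*n + 16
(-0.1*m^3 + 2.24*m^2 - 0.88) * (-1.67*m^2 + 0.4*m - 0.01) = 0.167*m^5 - 3.7808*m^4 + 0.897*m^3 + 1.4472*m^2 - 0.352*m + 0.0088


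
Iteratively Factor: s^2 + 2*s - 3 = (s - 1)*(s + 3)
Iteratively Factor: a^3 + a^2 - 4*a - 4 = (a + 1)*(a^2 - 4) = (a - 2)*(a + 1)*(a + 2)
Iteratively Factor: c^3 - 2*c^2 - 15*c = (c + 3)*(c^2 - 5*c) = c*(c + 3)*(c - 5)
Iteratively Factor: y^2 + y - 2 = (y - 1)*(y + 2)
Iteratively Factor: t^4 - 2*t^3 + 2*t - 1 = (t - 1)*(t^3 - t^2 - t + 1) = (t - 1)*(t + 1)*(t^2 - 2*t + 1) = (t - 1)^2*(t + 1)*(t - 1)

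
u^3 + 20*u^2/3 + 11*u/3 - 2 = (u - 1/3)*(u + 1)*(u + 6)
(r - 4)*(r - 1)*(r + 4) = r^3 - r^2 - 16*r + 16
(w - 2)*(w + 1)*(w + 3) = w^3 + 2*w^2 - 5*w - 6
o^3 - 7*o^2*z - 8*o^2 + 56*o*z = o*(o - 8)*(o - 7*z)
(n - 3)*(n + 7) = n^2 + 4*n - 21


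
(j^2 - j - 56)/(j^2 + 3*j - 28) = (j - 8)/(j - 4)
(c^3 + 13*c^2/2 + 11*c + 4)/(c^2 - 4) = (c^2 + 9*c/2 + 2)/(c - 2)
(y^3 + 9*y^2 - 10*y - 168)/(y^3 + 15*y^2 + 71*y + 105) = (y^2 + 2*y - 24)/(y^2 + 8*y + 15)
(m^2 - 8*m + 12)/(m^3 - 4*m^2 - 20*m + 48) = 1/(m + 4)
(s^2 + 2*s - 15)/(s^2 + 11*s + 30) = (s - 3)/(s + 6)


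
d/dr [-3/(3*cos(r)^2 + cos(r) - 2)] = -3*(6*cos(r) + 1)*sin(r)/(3*cos(r)^2 + cos(r) - 2)^2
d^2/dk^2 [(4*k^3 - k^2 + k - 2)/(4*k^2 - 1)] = 2*(32*k^3 - 108*k^2 + 24*k - 9)/(64*k^6 - 48*k^4 + 12*k^2 - 1)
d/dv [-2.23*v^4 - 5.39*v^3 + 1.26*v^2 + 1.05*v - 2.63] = -8.92*v^3 - 16.17*v^2 + 2.52*v + 1.05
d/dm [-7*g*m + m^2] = -7*g + 2*m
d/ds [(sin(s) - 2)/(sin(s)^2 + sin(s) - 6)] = -cos(s)/(sin(s) + 3)^2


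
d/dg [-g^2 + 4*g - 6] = 4 - 2*g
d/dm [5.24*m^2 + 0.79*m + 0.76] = 10.48*m + 0.79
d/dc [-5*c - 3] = -5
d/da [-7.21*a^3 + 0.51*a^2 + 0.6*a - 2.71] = -21.63*a^2 + 1.02*a + 0.6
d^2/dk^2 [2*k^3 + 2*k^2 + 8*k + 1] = 12*k + 4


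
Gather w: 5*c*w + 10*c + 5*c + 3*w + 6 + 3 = 15*c + w*(5*c + 3) + 9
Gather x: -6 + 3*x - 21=3*x - 27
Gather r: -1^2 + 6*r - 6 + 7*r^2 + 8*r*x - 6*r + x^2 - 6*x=7*r^2 + 8*r*x + x^2 - 6*x - 7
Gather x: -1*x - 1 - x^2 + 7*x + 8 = -x^2 + 6*x + 7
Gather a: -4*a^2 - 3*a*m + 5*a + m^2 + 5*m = -4*a^2 + a*(5 - 3*m) + m^2 + 5*m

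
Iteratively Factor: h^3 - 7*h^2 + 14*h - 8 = (h - 4)*(h^2 - 3*h + 2) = (h - 4)*(h - 2)*(h - 1)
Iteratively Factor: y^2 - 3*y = (y)*(y - 3)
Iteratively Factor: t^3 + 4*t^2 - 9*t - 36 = (t - 3)*(t^2 + 7*t + 12) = (t - 3)*(t + 4)*(t + 3)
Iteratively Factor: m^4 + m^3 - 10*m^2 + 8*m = (m - 2)*(m^3 + 3*m^2 - 4*m) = m*(m - 2)*(m^2 + 3*m - 4) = m*(m - 2)*(m - 1)*(m + 4)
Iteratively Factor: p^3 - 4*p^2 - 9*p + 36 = (p + 3)*(p^2 - 7*p + 12) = (p - 4)*(p + 3)*(p - 3)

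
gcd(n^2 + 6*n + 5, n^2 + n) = n + 1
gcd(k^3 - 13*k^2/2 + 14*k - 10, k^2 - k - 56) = 1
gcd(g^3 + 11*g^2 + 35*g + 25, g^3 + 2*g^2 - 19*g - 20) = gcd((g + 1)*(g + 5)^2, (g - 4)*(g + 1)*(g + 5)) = g^2 + 6*g + 5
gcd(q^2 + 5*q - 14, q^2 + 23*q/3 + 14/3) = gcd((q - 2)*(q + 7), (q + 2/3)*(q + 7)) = q + 7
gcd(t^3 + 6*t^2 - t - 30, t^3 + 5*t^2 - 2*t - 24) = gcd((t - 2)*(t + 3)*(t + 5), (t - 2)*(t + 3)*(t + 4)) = t^2 + t - 6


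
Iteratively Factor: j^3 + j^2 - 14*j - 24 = (j - 4)*(j^2 + 5*j + 6) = (j - 4)*(j + 2)*(j + 3)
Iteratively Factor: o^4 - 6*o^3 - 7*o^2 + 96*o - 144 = (o + 4)*(o^3 - 10*o^2 + 33*o - 36) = (o - 3)*(o + 4)*(o^2 - 7*o + 12) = (o - 4)*(o - 3)*(o + 4)*(o - 3)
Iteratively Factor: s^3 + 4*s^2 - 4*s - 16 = (s + 2)*(s^2 + 2*s - 8) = (s - 2)*(s + 2)*(s + 4)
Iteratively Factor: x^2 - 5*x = (x)*(x - 5)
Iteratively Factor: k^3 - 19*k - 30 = (k + 3)*(k^2 - 3*k - 10) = (k - 5)*(k + 3)*(k + 2)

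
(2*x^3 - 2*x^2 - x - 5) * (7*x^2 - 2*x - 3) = 14*x^5 - 18*x^4 - 9*x^3 - 27*x^2 + 13*x + 15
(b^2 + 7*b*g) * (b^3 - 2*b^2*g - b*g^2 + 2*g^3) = b^5 + 5*b^4*g - 15*b^3*g^2 - 5*b^2*g^3 + 14*b*g^4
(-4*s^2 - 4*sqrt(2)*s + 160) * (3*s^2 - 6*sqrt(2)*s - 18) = -12*s^4 + 12*sqrt(2)*s^3 + 600*s^2 - 888*sqrt(2)*s - 2880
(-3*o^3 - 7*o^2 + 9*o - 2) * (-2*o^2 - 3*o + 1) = 6*o^5 + 23*o^4 - 30*o^2 + 15*o - 2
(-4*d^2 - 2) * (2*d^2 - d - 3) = -8*d^4 + 4*d^3 + 8*d^2 + 2*d + 6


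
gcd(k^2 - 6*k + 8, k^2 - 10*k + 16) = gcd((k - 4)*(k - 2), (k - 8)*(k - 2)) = k - 2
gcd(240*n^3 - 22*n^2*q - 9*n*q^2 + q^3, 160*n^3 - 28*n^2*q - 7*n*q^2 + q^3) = -40*n^2 - 3*n*q + q^2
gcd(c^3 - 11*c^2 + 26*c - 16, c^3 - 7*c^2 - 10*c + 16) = c^2 - 9*c + 8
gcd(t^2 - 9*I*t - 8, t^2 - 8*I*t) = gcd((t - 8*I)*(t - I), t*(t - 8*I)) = t - 8*I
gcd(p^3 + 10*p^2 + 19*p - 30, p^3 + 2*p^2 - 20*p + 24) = p + 6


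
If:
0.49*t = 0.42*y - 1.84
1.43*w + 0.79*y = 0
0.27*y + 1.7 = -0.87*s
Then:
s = -0.310344827586207*y - 1.95402298850575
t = 0.857142857142857*y - 3.75510204081633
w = -0.552447552447552*y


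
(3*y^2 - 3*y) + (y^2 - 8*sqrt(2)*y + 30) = 4*y^2 - 8*sqrt(2)*y - 3*y + 30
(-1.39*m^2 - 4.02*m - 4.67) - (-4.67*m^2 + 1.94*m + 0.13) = 3.28*m^2 - 5.96*m - 4.8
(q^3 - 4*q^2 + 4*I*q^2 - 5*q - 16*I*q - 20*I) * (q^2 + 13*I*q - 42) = q^5 - 4*q^4 + 17*I*q^4 - 99*q^3 - 68*I*q^3 + 376*q^2 - 253*I*q^2 + 470*q + 672*I*q + 840*I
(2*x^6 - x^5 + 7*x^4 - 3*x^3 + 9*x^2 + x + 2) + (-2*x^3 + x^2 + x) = 2*x^6 - x^5 + 7*x^4 - 5*x^3 + 10*x^2 + 2*x + 2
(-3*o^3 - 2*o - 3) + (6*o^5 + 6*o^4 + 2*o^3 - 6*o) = 6*o^5 + 6*o^4 - o^3 - 8*o - 3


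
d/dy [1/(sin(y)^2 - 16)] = -2*sin(y)*cos(y)/(sin(y)^2 - 16)^2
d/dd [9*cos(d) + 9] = -9*sin(d)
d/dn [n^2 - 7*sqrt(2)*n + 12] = 2*n - 7*sqrt(2)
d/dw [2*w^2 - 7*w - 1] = 4*w - 7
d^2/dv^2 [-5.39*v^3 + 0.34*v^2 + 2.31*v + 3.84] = 0.68 - 32.34*v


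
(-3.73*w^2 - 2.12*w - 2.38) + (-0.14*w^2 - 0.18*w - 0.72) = -3.87*w^2 - 2.3*w - 3.1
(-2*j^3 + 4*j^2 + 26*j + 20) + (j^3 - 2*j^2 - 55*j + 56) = -j^3 + 2*j^2 - 29*j + 76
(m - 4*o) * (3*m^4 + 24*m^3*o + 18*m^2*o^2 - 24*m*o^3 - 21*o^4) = 3*m^5 + 12*m^4*o - 78*m^3*o^2 - 96*m^2*o^3 + 75*m*o^4 + 84*o^5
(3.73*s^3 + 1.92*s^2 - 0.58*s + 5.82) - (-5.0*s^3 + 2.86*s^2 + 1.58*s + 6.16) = 8.73*s^3 - 0.94*s^2 - 2.16*s - 0.34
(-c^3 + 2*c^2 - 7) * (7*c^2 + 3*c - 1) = -7*c^5 + 11*c^4 + 7*c^3 - 51*c^2 - 21*c + 7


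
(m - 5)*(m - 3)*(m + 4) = m^3 - 4*m^2 - 17*m + 60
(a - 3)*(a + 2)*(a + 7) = a^3 + 6*a^2 - 13*a - 42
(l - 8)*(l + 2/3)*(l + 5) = l^3 - 7*l^2/3 - 42*l - 80/3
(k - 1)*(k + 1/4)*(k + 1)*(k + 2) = k^4 + 9*k^3/4 - k^2/2 - 9*k/4 - 1/2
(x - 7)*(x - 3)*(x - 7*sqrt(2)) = x^3 - 10*x^2 - 7*sqrt(2)*x^2 + 21*x + 70*sqrt(2)*x - 147*sqrt(2)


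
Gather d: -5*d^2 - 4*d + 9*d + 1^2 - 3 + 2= -5*d^2 + 5*d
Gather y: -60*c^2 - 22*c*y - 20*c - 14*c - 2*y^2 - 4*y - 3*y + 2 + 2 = -60*c^2 - 34*c - 2*y^2 + y*(-22*c - 7) + 4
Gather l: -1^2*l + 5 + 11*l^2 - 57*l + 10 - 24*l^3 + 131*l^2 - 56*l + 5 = -24*l^3 + 142*l^2 - 114*l + 20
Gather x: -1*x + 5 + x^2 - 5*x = x^2 - 6*x + 5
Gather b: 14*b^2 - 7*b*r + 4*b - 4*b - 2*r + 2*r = 14*b^2 - 7*b*r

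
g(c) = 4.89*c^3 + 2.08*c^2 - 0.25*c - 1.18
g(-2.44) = -59.22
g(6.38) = 1351.79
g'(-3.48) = 162.93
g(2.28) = 67.02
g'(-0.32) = -0.08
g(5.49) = 869.28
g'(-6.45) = 583.23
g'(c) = 14.67*c^2 + 4.16*c - 0.25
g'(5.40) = 449.99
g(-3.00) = -113.74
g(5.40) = 828.12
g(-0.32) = -1.05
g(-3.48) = -181.21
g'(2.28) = 85.50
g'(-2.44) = 76.94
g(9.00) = 3729.86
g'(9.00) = 1225.46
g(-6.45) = -1225.20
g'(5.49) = 464.74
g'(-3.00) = 119.30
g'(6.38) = 623.42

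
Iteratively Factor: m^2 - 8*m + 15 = (m - 3)*(m - 5)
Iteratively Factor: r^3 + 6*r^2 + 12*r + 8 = (r + 2)*(r^2 + 4*r + 4) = (r + 2)^2*(r + 2)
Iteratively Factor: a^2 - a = (a)*(a - 1)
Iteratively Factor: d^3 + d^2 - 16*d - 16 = (d + 1)*(d^2 - 16) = (d - 4)*(d + 1)*(d + 4)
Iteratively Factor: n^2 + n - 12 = (n - 3)*(n + 4)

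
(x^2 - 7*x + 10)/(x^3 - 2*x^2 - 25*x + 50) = 1/(x + 5)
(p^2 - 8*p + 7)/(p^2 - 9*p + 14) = (p - 1)/(p - 2)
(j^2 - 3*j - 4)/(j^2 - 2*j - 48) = (-j^2 + 3*j + 4)/(-j^2 + 2*j + 48)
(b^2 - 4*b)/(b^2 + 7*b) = (b - 4)/(b + 7)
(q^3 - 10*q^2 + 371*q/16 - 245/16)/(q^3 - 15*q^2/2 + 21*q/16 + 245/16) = (4*q - 5)/(4*q + 5)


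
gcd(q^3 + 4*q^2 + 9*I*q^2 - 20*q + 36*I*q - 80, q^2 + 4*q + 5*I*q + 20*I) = q^2 + q*(4 + 5*I) + 20*I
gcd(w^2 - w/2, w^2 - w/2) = w^2 - w/2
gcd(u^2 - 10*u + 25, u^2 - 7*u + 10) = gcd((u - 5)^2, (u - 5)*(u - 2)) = u - 5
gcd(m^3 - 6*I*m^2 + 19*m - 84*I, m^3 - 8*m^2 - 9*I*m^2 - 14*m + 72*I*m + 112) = m - 7*I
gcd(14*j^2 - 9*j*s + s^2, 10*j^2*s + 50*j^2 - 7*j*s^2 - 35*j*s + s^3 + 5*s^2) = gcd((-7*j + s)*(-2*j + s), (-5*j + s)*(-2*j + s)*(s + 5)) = -2*j + s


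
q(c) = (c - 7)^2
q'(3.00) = -8.00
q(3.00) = 16.00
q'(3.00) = -8.00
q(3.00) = 16.00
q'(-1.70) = -17.40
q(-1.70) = 75.69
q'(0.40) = -13.20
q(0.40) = 43.56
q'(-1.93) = -17.86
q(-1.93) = 79.74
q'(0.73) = -12.54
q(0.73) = 39.31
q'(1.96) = -10.08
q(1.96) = 25.40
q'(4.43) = -5.14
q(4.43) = 6.60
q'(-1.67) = -17.34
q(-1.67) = 75.17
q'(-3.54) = -21.08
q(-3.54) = 111.09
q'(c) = 2*c - 14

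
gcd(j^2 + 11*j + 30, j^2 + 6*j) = j + 6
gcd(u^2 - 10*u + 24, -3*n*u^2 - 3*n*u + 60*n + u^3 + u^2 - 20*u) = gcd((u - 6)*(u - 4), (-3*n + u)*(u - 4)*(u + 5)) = u - 4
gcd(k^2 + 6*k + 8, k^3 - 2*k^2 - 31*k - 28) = k + 4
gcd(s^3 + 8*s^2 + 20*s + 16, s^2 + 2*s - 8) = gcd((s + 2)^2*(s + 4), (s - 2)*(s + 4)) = s + 4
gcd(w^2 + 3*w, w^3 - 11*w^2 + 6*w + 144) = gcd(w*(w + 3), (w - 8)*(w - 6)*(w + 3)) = w + 3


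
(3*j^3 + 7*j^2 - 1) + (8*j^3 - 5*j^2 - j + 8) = 11*j^3 + 2*j^2 - j + 7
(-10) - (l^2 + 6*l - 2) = -l^2 - 6*l - 8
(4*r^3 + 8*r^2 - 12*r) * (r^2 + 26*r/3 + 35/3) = 4*r^5 + 128*r^4/3 + 104*r^3 - 32*r^2/3 - 140*r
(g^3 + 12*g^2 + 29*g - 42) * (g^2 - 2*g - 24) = g^5 + 10*g^4 - 19*g^3 - 388*g^2 - 612*g + 1008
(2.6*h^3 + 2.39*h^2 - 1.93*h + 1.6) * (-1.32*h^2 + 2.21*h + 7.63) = -3.432*h^5 + 2.5912*h^4 + 27.6675*h^3 + 11.8584*h^2 - 11.1899*h + 12.208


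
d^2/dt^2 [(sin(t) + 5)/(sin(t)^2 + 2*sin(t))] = (-sin(t)^2 - 18*sin(t) - 28 + 10/sin(t) + 60/sin(t)^2 + 40/sin(t)^3)/(sin(t) + 2)^3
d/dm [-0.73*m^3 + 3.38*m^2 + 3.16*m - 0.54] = -2.19*m^2 + 6.76*m + 3.16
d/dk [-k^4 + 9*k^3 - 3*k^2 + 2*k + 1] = -4*k^3 + 27*k^2 - 6*k + 2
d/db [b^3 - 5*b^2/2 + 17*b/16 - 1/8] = 3*b^2 - 5*b + 17/16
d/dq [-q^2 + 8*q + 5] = 8 - 2*q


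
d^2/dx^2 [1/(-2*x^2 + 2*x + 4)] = (-x^2 + x + (2*x - 1)^2 + 2)/(-x^2 + x + 2)^3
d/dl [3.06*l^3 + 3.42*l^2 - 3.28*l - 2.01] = 9.18*l^2 + 6.84*l - 3.28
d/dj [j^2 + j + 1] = 2*j + 1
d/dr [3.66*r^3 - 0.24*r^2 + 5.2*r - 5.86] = 10.98*r^2 - 0.48*r + 5.2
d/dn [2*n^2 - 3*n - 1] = 4*n - 3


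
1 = 1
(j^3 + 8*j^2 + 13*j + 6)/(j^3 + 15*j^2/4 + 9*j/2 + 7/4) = 4*(j + 6)/(4*j + 7)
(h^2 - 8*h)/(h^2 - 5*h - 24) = h/(h + 3)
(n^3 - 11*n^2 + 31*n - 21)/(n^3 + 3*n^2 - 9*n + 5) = (n^2 - 10*n + 21)/(n^2 + 4*n - 5)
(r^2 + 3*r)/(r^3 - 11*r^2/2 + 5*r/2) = 2*(r + 3)/(2*r^2 - 11*r + 5)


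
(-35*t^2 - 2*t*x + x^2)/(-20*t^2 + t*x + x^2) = (-7*t + x)/(-4*t + x)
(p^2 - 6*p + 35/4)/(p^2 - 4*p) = (p^2 - 6*p + 35/4)/(p*(p - 4))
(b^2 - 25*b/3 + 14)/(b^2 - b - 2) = (-b^2 + 25*b/3 - 14)/(-b^2 + b + 2)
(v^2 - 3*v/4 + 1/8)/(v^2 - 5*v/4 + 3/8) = (4*v - 1)/(4*v - 3)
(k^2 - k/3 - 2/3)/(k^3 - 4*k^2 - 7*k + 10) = (k + 2/3)/(k^2 - 3*k - 10)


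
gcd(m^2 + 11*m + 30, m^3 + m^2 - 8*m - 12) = 1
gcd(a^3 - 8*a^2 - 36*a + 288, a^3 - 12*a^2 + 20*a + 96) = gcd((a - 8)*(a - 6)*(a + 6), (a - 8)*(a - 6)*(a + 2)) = a^2 - 14*a + 48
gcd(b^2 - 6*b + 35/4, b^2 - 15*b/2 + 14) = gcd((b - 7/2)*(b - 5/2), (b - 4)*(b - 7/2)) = b - 7/2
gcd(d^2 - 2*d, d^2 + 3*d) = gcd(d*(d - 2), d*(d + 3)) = d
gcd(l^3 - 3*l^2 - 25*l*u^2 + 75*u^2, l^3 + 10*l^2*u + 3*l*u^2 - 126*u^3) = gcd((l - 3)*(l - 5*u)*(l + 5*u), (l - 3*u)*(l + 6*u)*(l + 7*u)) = 1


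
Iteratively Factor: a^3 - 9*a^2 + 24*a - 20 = (a - 5)*(a^2 - 4*a + 4) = (a - 5)*(a - 2)*(a - 2)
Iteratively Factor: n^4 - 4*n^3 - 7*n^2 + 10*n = (n - 1)*(n^3 - 3*n^2 - 10*n) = n*(n - 1)*(n^2 - 3*n - 10) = n*(n - 1)*(n + 2)*(n - 5)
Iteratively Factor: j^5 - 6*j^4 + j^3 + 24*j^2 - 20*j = (j - 2)*(j^4 - 4*j^3 - 7*j^2 + 10*j) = (j - 2)*(j + 2)*(j^3 - 6*j^2 + 5*j) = (j - 2)*(j - 1)*(j + 2)*(j^2 - 5*j) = (j - 5)*(j - 2)*(j - 1)*(j + 2)*(j)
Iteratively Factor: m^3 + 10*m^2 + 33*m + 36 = (m + 4)*(m^2 + 6*m + 9) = (m + 3)*(m + 4)*(m + 3)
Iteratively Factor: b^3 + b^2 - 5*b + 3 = (b + 3)*(b^2 - 2*b + 1) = (b - 1)*(b + 3)*(b - 1)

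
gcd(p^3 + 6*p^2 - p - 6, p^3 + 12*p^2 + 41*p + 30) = p^2 + 7*p + 6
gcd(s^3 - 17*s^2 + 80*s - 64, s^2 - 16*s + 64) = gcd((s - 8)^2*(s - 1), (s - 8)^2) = s^2 - 16*s + 64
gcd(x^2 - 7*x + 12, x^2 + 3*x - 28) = x - 4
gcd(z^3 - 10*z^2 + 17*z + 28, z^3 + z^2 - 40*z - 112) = z - 7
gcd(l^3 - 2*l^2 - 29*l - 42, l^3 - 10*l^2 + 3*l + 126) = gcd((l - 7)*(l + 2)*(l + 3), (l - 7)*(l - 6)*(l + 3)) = l^2 - 4*l - 21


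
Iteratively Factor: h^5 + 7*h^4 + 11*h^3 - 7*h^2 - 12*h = (h)*(h^4 + 7*h^3 + 11*h^2 - 7*h - 12) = h*(h - 1)*(h^3 + 8*h^2 + 19*h + 12) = h*(h - 1)*(h + 4)*(h^2 + 4*h + 3) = h*(h - 1)*(h + 1)*(h + 4)*(h + 3)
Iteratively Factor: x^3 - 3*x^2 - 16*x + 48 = (x - 3)*(x^2 - 16) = (x - 3)*(x + 4)*(x - 4)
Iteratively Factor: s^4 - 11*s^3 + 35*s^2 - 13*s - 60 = (s - 5)*(s^3 - 6*s^2 + 5*s + 12) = (s - 5)*(s + 1)*(s^2 - 7*s + 12) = (s - 5)*(s - 3)*(s + 1)*(s - 4)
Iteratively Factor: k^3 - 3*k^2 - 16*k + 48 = (k - 4)*(k^2 + k - 12) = (k - 4)*(k + 4)*(k - 3)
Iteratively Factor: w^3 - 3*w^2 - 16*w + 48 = (w - 3)*(w^2 - 16) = (w - 4)*(w - 3)*(w + 4)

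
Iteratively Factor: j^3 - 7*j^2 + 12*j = (j)*(j^2 - 7*j + 12) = j*(j - 4)*(j - 3)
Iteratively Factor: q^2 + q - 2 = (q - 1)*(q + 2)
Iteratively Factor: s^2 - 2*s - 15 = (s - 5)*(s + 3)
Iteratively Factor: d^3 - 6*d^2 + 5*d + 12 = (d + 1)*(d^2 - 7*d + 12) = (d - 4)*(d + 1)*(d - 3)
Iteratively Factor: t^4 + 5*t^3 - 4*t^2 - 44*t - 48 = (t - 3)*(t^3 + 8*t^2 + 20*t + 16) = (t - 3)*(t + 2)*(t^2 + 6*t + 8) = (t - 3)*(t + 2)*(t + 4)*(t + 2)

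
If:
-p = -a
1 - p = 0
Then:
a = 1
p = 1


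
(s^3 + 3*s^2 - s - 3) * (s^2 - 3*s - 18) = s^5 - 28*s^3 - 54*s^2 + 27*s + 54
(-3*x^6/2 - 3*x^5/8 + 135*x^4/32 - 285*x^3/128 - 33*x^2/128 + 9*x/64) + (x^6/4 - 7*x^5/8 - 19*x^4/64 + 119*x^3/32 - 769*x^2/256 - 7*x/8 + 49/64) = -5*x^6/4 - 5*x^5/4 + 251*x^4/64 + 191*x^3/128 - 835*x^2/256 - 47*x/64 + 49/64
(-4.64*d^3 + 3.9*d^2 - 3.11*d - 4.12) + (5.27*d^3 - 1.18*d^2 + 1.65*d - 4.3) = 0.63*d^3 + 2.72*d^2 - 1.46*d - 8.42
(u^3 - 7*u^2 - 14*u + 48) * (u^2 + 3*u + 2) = u^5 - 4*u^4 - 33*u^3 - 8*u^2 + 116*u + 96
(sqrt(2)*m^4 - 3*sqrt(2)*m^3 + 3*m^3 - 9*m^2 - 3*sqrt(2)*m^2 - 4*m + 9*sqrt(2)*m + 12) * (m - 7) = sqrt(2)*m^5 - 10*sqrt(2)*m^4 + 3*m^4 - 30*m^3 + 18*sqrt(2)*m^3 + 30*sqrt(2)*m^2 + 59*m^2 - 63*sqrt(2)*m + 40*m - 84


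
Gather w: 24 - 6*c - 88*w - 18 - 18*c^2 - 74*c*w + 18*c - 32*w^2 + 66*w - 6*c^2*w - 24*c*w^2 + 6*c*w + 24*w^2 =-18*c^2 + 12*c + w^2*(-24*c - 8) + w*(-6*c^2 - 68*c - 22) + 6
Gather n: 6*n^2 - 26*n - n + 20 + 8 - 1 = 6*n^2 - 27*n + 27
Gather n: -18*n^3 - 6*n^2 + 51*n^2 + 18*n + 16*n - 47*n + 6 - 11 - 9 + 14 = -18*n^3 + 45*n^2 - 13*n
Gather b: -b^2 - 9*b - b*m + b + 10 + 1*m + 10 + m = -b^2 + b*(-m - 8) + 2*m + 20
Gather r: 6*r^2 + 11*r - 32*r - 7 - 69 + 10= 6*r^2 - 21*r - 66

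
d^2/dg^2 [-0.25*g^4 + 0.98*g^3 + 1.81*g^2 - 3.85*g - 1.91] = -3.0*g^2 + 5.88*g + 3.62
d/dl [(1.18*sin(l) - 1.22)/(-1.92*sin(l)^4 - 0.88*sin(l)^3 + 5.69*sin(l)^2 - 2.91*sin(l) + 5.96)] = (6.7968*sin(l)^4 - 7.2928*sin(l)^3 - 9.935*sin(l)^2 + 13.8836*sin(l) + 3.4826)*cos(l)/(3.6864*sin(l)^8 + 3.3792*sin(l)^7 - 21.0752*sin(l)^6 + 1.16*sin(l)^5 + 14.6113*sin(l)^4 - 43.6054*sin(l)^3 + 76.2929*sin(l)^2 - 34.6872*sin(l) + 35.5216)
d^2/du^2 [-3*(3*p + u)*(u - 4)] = -6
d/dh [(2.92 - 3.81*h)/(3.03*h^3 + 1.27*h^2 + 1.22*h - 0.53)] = (23.0886*h^3 - 21.7041*h^2 - 7.4168*h - 1.5431)/(9.1809*h^6 + 7.6962*h^5 + 9.0061*h^4 - 0.113*h^3 + 0.1422*h^2 - 1.2932*h + 0.2809)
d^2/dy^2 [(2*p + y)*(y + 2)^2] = 4*p + 6*y + 8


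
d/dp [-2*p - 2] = -2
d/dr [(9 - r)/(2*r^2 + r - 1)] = (-2*r^2 - r + (r - 9)*(4*r + 1) + 1)/(2*r^2 + r - 1)^2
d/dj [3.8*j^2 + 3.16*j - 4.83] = 7.6*j + 3.16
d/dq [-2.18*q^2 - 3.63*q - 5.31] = -4.36*q - 3.63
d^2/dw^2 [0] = 0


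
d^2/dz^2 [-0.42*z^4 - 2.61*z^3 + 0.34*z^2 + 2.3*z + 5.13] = -5.04*z^2 - 15.66*z + 0.68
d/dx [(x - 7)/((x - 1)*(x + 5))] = (-x^2 + 14*x + 23)/(x^4 + 8*x^3 + 6*x^2 - 40*x + 25)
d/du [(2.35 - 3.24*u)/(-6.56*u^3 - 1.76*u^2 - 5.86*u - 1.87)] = (-42.5088*u^3 + 40.5456*u^2 + 8.272*u + 19.8298)/(43.0336*u^6 + 23.0912*u^5 + 79.9808*u^4 + 45.1616*u^3 + 40.922*u^2 + 21.9164*u + 3.4969)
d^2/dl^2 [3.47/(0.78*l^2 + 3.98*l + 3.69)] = (-4.222296*l^2 - 21.544536*l + 3.47*(1.56*l + 3.98)*(3.12*l + 7.96) - 19.974708)/(0.78*l^2 + 3.98*l + 3.69)^3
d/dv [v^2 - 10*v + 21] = 2*v - 10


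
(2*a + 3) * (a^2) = 2*a^3 + 3*a^2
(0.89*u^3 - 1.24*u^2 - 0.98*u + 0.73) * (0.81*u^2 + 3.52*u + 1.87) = 0.7209*u^5 + 2.1284*u^4 - 3.4943*u^3 - 5.1771*u^2 + 0.737*u + 1.3651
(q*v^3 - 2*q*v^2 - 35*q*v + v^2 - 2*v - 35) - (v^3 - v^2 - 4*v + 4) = q*v^3 - 2*q*v^2 - 35*q*v - v^3 + 2*v^2 + 2*v - 39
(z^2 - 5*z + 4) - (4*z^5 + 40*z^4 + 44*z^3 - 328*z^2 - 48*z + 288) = -4*z^5 - 40*z^4 - 44*z^3 + 329*z^2 + 43*z - 284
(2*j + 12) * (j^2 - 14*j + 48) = 2*j^3 - 16*j^2 - 72*j + 576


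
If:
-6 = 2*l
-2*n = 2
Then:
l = -3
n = -1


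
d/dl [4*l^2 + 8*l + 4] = 8*l + 8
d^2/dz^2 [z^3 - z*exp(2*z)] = -4*z*exp(2*z) + 6*z - 4*exp(2*z)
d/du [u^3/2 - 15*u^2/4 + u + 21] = 3*u^2/2 - 15*u/2 + 1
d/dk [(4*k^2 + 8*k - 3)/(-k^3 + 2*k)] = (4*k^4 + 16*k^3 - k^2 + 6)/(k^2*(k^4 - 4*k^2 + 4))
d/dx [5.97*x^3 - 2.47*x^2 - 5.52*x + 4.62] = 17.91*x^2 - 4.94*x - 5.52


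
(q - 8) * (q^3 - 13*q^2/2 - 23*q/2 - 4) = q^4 - 29*q^3/2 + 81*q^2/2 + 88*q + 32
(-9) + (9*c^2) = 9*c^2 - 9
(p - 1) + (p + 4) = 2*p + 3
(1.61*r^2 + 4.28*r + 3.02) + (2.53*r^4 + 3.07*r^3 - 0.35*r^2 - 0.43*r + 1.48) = 2.53*r^4 + 3.07*r^3 + 1.26*r^2 + 3.85*r + 4.5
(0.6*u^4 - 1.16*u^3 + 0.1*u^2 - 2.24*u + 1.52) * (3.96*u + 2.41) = 2.376*u^5 - 3.1476*u^4 - 2.3996*u^3 - 8.6294*u^2 + 0.620799999999999*u + 3.6632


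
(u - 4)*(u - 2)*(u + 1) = u^3 - 5*u^2 + 2*u + 8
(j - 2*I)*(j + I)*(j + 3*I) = j^3 + 2*I*j^2 + 5*j + 6*I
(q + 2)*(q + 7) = q^2 + 9*q + 14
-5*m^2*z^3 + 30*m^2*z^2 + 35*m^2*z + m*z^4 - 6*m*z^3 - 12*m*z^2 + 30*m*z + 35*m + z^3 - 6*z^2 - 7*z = (-5*m + z)*(z - 7)*(z + 1)*(m*z + 1)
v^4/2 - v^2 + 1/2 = (v/2 + 1/2)*(v - 1)^2*(v + 1)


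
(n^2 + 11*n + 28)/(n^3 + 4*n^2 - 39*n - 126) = (n + 4)/(n^2 - 3*n - 18)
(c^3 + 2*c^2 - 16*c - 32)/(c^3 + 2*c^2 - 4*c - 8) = (c^2 - 16)/(c^2 - 4)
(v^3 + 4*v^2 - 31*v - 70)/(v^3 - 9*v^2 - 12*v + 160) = (v^2 + 9*v + 14)/(v^2 - 4*v - 32)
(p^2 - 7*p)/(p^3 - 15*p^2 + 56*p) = 1/(p - 8)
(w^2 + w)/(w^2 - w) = (w + 1)/(w - 1)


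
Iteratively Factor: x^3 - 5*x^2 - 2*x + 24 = (x - 4)*(x^2 - x - 6) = (x - 4)*(x - 3)*(x + 2)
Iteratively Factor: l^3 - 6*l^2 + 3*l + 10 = (l - 5)*(l^2 - l - 2) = (l - 5)*(l + 1)*(l - 2)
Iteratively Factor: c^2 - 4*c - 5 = (c + 1)*(c - 5)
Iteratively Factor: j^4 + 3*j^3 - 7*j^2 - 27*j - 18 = (j + 2)*(j^3 + j^2 - 9*j - 9) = (j - 3)*(j + 2)*(j^2 + 4*j + 3) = (j - 3)*(j + 2)*(j + 3)*(j + 1)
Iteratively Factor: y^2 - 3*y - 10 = (y + 2)*(y - 5)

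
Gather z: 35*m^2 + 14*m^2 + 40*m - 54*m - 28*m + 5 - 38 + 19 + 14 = 49*m^2 - 42*m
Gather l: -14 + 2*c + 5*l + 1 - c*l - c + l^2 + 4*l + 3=c + l^2 + l*(9 - c) - 10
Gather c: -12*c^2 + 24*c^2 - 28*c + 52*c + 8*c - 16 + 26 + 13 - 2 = 12*c^2 + 32*c + 21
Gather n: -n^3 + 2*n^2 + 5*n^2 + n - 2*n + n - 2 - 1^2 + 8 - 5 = -n^3 + 7*n^2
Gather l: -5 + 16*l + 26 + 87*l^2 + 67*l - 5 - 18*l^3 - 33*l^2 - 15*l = -18*l^3 + 54*l^2 + 68*l + 16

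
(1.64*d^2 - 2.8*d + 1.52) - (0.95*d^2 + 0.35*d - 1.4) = 0.69*d^2 - 3.15*d + 2.92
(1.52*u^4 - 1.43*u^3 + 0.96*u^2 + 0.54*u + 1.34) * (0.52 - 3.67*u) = -5.5784*u^5 + 6.0385*u^4 - 4.2668*u^3 - 1.4826*u^2 - 4.637*u + 0.6968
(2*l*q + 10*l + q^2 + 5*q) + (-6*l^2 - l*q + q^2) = -6*l^2 + l*q + 10*l + 2*q^2 + 5*q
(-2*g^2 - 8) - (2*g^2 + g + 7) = -4*g^2 - g - 15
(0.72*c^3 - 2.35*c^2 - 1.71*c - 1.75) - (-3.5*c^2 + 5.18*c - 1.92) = 0.72*c^3 + 1.15*c^2 - 6.89*c + 0.17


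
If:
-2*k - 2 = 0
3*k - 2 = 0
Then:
No Solution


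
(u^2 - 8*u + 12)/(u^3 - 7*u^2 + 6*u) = (u - 2)/(u*(u - 1))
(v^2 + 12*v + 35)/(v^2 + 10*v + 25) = (v + 7)/(v + 5)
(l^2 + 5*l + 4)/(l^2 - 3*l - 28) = (l + 1)/(l - 7)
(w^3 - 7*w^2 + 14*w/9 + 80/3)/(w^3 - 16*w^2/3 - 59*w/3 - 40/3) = (w^2 - 26*w/3 + 16)/(w^2 - 7*w - 8)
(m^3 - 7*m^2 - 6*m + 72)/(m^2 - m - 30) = (m^2 - m - 12)/(m + 5)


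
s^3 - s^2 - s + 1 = (s - 1)^2*(s + 1)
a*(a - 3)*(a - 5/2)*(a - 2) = a^4 - 15*a^3/2 + 37*a^2/2 - 15*a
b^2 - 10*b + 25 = (b - 5)^2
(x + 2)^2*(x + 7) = x^3 + 11*x^2 + 32*x + 28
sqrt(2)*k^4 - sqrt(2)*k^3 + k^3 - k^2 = k^2*(k - 1)*(sqrt(2)*k + 1)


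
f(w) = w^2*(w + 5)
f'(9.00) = 333.00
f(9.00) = 1134.00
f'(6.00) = 168.00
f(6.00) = 396.00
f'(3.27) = 64.78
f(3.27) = 88.43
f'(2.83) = 52.33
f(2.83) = 62.71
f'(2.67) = 48.09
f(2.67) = 54.68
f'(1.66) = 24.87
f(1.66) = 18.35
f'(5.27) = 136.02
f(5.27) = 285.23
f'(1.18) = 15.98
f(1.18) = 8.61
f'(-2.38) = -6.81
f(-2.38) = 14.84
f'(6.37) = 185.43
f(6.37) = 461.36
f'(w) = w^2 + 2*w*(w + 5)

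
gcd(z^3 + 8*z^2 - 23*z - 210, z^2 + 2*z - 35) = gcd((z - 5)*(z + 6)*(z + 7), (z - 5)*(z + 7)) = z^2 + 2*z - 35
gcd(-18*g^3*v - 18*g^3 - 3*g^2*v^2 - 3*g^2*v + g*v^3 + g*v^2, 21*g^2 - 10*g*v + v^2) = 1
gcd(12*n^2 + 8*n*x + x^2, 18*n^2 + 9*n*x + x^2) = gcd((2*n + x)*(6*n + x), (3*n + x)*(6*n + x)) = 6*n + x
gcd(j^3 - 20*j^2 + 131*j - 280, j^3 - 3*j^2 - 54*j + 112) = j - 8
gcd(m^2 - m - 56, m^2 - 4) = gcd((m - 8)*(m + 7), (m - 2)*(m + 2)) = 1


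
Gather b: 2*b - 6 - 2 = 2*b - 8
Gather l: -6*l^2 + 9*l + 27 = -6*l^2 + 9*l + 27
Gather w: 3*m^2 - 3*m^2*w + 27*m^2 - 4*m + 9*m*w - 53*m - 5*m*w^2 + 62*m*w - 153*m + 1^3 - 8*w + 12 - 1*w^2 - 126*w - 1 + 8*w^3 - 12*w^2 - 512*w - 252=30*m^2 - 210*m + 8*w^3 + w^2*(-5*m - 13) + w*(-3*m^2 + 71*m - 646) - 240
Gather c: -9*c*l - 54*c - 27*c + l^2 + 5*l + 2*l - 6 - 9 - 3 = c*(-9*l - 81) + l^2 + 7*l - 18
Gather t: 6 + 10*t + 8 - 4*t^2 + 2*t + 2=-4*t^2 + 12*t + 16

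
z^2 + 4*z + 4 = (z + 2)^2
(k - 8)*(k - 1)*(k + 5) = k^3 - 4*k^2 - 37*k + 40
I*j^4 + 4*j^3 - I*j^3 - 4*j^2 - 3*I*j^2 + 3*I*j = j*(j - 3*I)*(j - I)*(I*j - I)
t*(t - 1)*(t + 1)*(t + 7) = t^4 + 7*t^3 - t^2 - 7*t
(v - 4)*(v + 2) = v^2 - 2*v - 8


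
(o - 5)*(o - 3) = o^2 - 8*o + 15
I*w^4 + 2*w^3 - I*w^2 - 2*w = w*(w - 1)*(w - 2*I)*(I*w + I)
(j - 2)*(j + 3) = j^2 + j - 6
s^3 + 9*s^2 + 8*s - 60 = (s - 2)*(s + 5)*(s + 6)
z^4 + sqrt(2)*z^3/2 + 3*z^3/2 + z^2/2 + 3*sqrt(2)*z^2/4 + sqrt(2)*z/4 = z*(z + 1/2)*(z + 1)*(z + sqrt(2)/2)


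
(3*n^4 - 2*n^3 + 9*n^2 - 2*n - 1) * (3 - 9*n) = -27*n^5 + 27*n^4 - 87*n^3 + 45*n^2 + 3*n - 3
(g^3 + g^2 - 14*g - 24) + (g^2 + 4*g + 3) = g^3 + 2*g^2 - 10*g - 21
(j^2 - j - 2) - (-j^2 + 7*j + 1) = 2*j^2 - 8*j - 3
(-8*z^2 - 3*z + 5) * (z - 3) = -8*z^3 + 21*z^2 + 14*z - 15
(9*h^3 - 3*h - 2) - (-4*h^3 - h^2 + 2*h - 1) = 13*h^3 + h^2 - 5*h - 1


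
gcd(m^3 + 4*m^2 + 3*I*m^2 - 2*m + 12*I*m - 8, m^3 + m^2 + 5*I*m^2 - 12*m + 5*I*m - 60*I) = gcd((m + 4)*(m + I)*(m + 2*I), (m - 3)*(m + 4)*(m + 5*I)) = m + 4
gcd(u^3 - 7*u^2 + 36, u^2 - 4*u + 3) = u - 3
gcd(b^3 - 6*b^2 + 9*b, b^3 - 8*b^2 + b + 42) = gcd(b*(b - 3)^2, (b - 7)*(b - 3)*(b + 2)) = b - 3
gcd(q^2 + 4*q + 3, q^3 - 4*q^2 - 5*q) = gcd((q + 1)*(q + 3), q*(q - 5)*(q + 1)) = q + 1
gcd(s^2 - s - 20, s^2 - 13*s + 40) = s - 5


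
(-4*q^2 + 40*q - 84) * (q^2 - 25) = -4*q^4 + 40*q^3 + 16*q^2 - 1000*q + 2100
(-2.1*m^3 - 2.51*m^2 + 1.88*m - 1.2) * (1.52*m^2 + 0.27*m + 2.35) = -3.192*m^5 - 4.3822*m^4 - 2.7551*m^3 - 7.2149*m^2 + 4.094*m - 2.82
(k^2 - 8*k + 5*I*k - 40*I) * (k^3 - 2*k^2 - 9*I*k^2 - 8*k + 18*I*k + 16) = k^5 - 10*k^4 - 4*I*k^4 + 53*k^3 + 40*I*k^3 - 370*k^2 - 104*I*k^2 + 592*k + 400*I*k - 640*I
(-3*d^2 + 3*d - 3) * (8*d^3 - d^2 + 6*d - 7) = -24*d^5 + 27*d^4 - 45*d^3 + 42*d^2 - 39*d + 21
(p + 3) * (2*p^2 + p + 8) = 2*p^3 + 7*p^2 + 11*p + 24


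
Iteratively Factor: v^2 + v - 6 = (v + 3)*(v - 2)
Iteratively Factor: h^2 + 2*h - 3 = (h + 3)*(h - 1)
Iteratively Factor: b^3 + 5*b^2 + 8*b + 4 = (b + 2)*(b^2 + 3*b + 2) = (b + 1)*(b + 2)*(b + 2)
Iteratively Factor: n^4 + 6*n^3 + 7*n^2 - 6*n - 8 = (n + 1)*(n^3 + 5*n^2 + 2*n - 8) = (n - 1)*(n + 1)*(n^2 + 6*n + 8) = (n - 1)*(n + 1)*(n + 4)*(n + 2)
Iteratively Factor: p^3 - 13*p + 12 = (p + 4)*(p^2 - 4*p + 3) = (p - 1)*(p + 4)*(p - 3)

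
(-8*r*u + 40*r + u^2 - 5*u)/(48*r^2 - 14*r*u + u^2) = (5 - u)/(6*r - u)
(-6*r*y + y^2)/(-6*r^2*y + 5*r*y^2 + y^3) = (-6*r + y)/(-6*r^2 + 5*r*y + y^2)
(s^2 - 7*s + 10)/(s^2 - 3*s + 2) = (s - 5)/(s - 1)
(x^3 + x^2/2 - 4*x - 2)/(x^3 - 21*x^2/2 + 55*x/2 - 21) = (2*x^2 + 5*x + 2)/(2*x^2 - 17*x + 21)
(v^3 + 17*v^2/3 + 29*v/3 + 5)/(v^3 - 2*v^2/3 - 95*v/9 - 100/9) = 3*(v^2 + 4*v + 3)/(3*v^2 - 7*v - 20)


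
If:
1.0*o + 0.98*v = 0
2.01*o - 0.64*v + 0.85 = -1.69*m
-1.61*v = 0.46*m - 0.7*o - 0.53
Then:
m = -0.11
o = -0.25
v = 0.25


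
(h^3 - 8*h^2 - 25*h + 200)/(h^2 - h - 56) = (h^2 - 25)/(h + 7)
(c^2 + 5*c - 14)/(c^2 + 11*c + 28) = (c - 2)/(c + 4)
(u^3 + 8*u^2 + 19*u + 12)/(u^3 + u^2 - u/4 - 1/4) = 4*(u^2 + 7*u + 12)/(4*u^2 - 1)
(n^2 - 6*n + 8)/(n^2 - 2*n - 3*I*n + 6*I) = (n - 4)/(n - 3*I)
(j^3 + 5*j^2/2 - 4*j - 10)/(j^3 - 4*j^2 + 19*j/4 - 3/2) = 2*(2*j^2 + 9*j + 10)/(4*j^2 - 8*j + 3)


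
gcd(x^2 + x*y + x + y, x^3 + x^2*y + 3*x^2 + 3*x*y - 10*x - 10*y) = x + y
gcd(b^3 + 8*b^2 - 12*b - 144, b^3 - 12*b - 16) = b - 4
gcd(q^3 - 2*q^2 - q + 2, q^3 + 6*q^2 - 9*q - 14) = q^2 - q - 2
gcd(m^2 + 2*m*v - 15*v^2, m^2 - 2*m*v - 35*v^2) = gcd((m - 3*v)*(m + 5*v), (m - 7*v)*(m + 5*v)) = m + 5*v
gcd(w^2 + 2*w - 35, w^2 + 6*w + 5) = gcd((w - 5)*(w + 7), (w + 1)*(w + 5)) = 1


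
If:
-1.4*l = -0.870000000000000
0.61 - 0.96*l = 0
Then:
No Solution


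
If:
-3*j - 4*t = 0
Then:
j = -4*t/3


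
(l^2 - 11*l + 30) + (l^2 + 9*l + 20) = 2*l^2 - 2*l + 50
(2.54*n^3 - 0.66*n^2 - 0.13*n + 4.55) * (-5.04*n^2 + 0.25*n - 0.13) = -12.8016*n^5 + 3.9614*n^4 + 0.16*n^3 - 22.8787*n^2 + 1.1544*n - 0.5915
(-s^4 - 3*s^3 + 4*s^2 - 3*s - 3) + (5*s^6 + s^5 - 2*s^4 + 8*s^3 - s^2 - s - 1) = 5*s^6 + s^5 - 3*s^4 + 5*s^3 + 3*s^2 - 4*s - 4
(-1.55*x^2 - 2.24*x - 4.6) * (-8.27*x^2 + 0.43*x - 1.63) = 12.8185*x^4 + 17.8583*x^3 + 39.6053*x^2 + 1.6732*x + 7.498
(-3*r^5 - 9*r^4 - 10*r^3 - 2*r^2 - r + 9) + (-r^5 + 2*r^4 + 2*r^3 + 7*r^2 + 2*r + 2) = -4*r^5 - 7*r^4 - 8*r^3 + 5*r^2 + r + 11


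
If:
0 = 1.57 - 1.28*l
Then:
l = 1.23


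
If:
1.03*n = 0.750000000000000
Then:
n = 0.73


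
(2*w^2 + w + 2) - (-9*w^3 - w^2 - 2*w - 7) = 9*w^3 + 3*w^2 + 3*w + 9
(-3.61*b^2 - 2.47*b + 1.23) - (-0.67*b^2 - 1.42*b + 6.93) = -2.94*b^2 - 1.05*b - 5.7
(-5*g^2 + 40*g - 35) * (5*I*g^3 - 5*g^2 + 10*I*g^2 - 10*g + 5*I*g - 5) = -25*I*g^5 + 25*g^4 + 150*I*g^4 - 150*g^3 + 200*I*g^3 - 200*g^2 - 150*I*g^2 + 150*g - 175*I*g + 175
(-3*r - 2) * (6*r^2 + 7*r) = -18*r^3 - 33*r^2 - 14*r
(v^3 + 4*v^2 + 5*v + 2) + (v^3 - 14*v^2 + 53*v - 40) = 2*v^3 - 10*v^2 + 58*v - 38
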